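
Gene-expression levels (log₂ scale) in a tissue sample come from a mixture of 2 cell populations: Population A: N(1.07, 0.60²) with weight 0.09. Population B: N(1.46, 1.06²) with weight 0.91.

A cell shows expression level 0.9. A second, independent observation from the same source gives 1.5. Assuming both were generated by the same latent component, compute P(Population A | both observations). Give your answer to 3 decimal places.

By Bayes' theorem, P(k | x) = P(Z=k) f_k(x) / Σ_j P(Z=j) f_j(x).
Since both observations come from the same component, the likelihood for component k is f_k(x₁)·f_k(x₂).
  f_A = [(1/(0.60·√(2π)))·exp(−(0.9−1.07)²/(2·0.60²)) = 0.664904·exp(-0.04014) = 0.638744] × [0.514315] = 0.328516
  f_B = [(1/(1.06·√(2π)))·exp(−(0.9−1.46)²/(2·1.06²)) = 0.376361·exp(-0.13955) = 0.327339] × [0.376093] = 0.12311
Weight by the priors:
  P(Z=A)·f_A = 0.09 × 0.328516 = 0.0295664
  P(Z=B)·f_B = 0.91 × 0.12311 = 0.11203
Marginal: 0.0295664 + 0.11203 = 0.141596
P(Population A | x) = 0.0295664 / 0.141596 ≈ 0.209

0.209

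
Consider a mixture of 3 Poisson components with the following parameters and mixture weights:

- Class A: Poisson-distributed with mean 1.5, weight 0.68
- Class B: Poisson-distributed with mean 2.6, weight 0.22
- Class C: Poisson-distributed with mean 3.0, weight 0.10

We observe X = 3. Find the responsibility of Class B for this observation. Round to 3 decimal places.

0.308

Apply Bayes' rule: the posterior for each component is proportional to its prior times its likelihood at x.
Component likelihoods at x = 3:
  p_A = e^(−1.5)·1.5^3/3! = 0.125511
  p_B = e^(−2.6)·2.6^3/3! = 0.217572
  p_C = e^(−3.0)·3.0^3/3! = 0.224042
Multiply by the mixture weights:
  w_A·p_A = 0.68 × 0.125511 = 0.0853473
  w_B·p_B = 0.22 × 0.217572 = 0.0478659
  w_C·p_C = 0.10 × 0.224042 = 0.0224042
Marginal: 0.0853473 + 0.0478659 + 0.0224042 = 0.155617
P(Class B | x) ≈ 0.308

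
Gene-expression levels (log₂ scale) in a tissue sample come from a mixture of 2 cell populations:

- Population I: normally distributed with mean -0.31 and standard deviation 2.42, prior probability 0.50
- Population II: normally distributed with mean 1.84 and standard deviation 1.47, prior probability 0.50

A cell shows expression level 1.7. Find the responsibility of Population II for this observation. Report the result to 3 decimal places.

0.698

Apply Bayes' rule: the posterior for each component is proportional to its prior times its likelihood at x.
Evaluate each component's likelihood at the observed value:
  p_I = 0.11676
  p_II = 0.270161
Weight by the priors:
  P(Z=I)·p_I = 0.50 × 0.11676 = 0.0583799
  P(Z=II)·p_II = 0.50 × 0.270161 = 0.135081
Normaliser: 0.0583799 + 0.135081 = 0.193461
P(Population II | x) ≈ 0.698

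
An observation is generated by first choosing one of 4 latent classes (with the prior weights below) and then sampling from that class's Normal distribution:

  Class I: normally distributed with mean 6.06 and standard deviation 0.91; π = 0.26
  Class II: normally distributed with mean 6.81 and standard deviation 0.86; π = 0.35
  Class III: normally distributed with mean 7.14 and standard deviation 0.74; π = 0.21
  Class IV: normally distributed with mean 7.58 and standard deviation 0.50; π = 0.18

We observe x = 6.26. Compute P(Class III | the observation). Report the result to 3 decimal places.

By Bayes' theorem, P(k | x) = P(Z=k) f_k(x) / Σ_j P(Z=j) f_j(x).
Normal densities:
  f_I = (1/(0.91·√(2π)))·exp(−(6.26−6.06)²/(2·0.91²)) = 0.438398·exp(-0.02415) = 0.427937
  f_II = (1/(0.86·√(2π)))·exp(−(6.26−6.81)²/(2·0.86²)) = 0.463886·exp(-0.20450) = 0.378092
  f_III = (1/(0.74·√(2π)))·exp(−(6.26−7.14)²/(2·0.74²)) = 0.539111·exp(-0.70709) = 0.265825
  f_IV = (1/(0.50·√(2π)))·exp(−(6.26−7.58)²/(2·0.50²)) = 0.797885·exp(-3.48480) = 0.0244631
Unnormalised posteriors:
  P(Z=I)·f_I = 0.26 × 0.427937 = 0.111264
  P(Z=II)·f_II = 0.35 × 0.378092 = 0.132332
  P(Z=III)·f_III = 0.21 × 0.265825 = 0.0558231
  P(Z=IV)·f_IV = 0.18 × 0.0244631 = 0.00440335
Normaliser: 0.111264 + 0.132332 + 0.0558231 + 0.00440335 = 0.303822
So the posterior for Class III is 0.0558231 / 0.303822 ≈ 0.184.

0.184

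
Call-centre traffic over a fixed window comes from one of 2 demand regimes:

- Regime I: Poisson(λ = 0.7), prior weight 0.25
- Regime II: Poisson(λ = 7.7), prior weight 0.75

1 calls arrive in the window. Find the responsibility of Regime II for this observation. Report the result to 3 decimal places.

0.029

By Bayes' theorem, P(k | x) = w_k f_k(x) / Σ_j w_j f_j(x).
Evaluate each component's likelihood at the observed value:
  p_I = e^(−0.7)·0.7^1/1! = 0.34761
  p_II = e^(−7.7)·7.7^1/1! = 0.00348677
Prior × likelihood for each component:
  w_I·p_I = 0.25 × 0.34761 = 0.0869024
  w_II·p_II = 0.75 × 0.00348677 = 0.00261508
Sum: 0.0869024 + 0.00261508 = 0.0895175
Responsibility of Regime II: 0.00261508 / 0.0895175 ≈ 0.029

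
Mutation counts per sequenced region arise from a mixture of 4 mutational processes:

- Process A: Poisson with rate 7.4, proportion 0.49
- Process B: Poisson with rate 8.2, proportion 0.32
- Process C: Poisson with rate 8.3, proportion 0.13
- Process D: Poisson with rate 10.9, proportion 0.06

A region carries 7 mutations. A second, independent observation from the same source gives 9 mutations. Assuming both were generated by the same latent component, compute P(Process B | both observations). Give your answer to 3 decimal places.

Posterior ∝ prior × likelihood, so P(k | x) ∝ π_k f_k(x); normalise over all components.
Since both observations come from the same component, the likelihood for component k is f_k(x₁)·f_k(x₂).
  f_A = [e^(−7.4)·7.4^7/7! = 0.147371] × [0.112084] = 0.0165179
  f_B = [e^(−8.2)·8.2^7/7! = 0.135848] × [0.126866] = 0.0172345
  f_C = [e^(−8.3)·8.3^7/7! = 0.133805] × [0.128025] = 0.0171304
  f_D = [e^(−10.9)·10.9^7/7! = 0.0669492] × [0.110475] = 0.00739623
Prior × likelihood for each component:
  π_A·f_A = 0.49 × 0.0165179 = 0.00809379
  π_B·f_B = 0.32 × 0.0172345 = 0.00551504
  π_C·f_C = 0.13 × 0.0171304 = 0.00222695
  π_D·f_D = 0.06 × 0.00739623 = 0.000443774
Normaliser: 0.00809379 + 0.00551504 + 0.00222695 + 0.000443774 = 0.0162796
So the posterior for Process B is 0.00551504 / 0.0162796 ≈ 0.339.

0.339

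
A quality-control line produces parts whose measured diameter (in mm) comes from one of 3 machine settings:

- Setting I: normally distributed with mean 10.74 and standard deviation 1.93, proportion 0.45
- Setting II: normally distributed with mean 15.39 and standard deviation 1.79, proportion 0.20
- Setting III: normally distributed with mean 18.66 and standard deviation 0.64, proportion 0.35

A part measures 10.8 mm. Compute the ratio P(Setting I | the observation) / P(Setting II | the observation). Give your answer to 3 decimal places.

55.858

The posterior odds equal the prior odds times the likelihood ratio: (π_i/π_j)·(f_i(x)/f_j(x)).
Evaluate each component's likelihood at the observed value:
  p_I = (1/(1.93·√(2π)))·exp(−(10.8−10.74)²/(2·1.93²)) = 0.206706·exp(-0.00048) = 0.206606
  p_II = (1/(1.79·√(2π)))·exp(−(10.8−15.39)²/(2·1.79²)) = 0.222873·exp(-3.28768) = 0.00832217
  p_III = (1/(0.64·√(2π)))·exp(−(10.8−18.66)²/(2·0.64²)) = 0.623347·exp(-75.41455) = 1.10308e-33
Posterior odds = (π_I·p_I) / (π_II·p_II) = (0.45·0.206606) / (0.20·0.00832217) = 0.0929727 / 0.00166443 ≈ 55.858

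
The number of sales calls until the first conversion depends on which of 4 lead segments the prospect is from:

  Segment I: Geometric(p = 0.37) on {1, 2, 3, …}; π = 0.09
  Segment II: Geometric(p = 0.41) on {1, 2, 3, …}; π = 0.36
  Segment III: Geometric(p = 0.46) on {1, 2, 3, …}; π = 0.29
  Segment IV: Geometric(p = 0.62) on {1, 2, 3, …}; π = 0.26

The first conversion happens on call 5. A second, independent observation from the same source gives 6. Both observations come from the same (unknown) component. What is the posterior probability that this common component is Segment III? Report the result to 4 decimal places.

P(component k | x) = w_k·f_k(x) / marginal(x), where marginal(x) = Σ_j w_j·f_j(x).
Since both observations come from the same component, the likelihood for component k is f_k(x₁)·f_k(x₂).
  L_I = [0.058286] × [0.0367202] = 0.00214027
  L_II = [0.0496812] × [0.0293119] = 0.00145625
  L_III = [0.0391141] × [0.0211216] = 0.000826151
  L_IV = [0.0129278] × [0.00491258] = 6.35091e-05
Prior × likelihood for each component:
  w_I·L_I = 0.09 × 0.00214027 = 0.000192624
  w_II·L_II = 0.36 × 0.00145625 = 0.00052425
  w_III·L_III = 0.29 × 0.000826151 = 0.000239584
  w_IV·L_IV = 0.26 × 6.35091e-05 = 1.65124e-05
Marginal: 0.000192624 + 0.00052425 + 0.000239584 + 1.65124e-05 = 0.00097297
P(Segment III | x₁, x₂) ≈ 0.2462

0.2462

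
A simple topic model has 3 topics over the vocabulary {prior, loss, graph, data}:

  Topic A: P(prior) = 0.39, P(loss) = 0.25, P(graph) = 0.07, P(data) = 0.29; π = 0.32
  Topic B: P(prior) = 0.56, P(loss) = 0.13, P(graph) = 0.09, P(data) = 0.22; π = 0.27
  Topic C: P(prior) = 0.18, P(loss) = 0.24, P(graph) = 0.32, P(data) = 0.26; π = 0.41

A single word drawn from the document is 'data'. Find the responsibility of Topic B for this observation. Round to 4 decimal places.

0.2295

Apply Bayes' rule: the posterior for each component is proportional to its prior times its likelihood at x.
Categorical probabilities:
  L_A = P(data | comp) = 0.29
  L_B = P(data | comp) = 0.22
  L_C = P(data | comp) = 0.26
Multiply by the mixture weights:
  π_A·L_A = 0.32 × 0.29 = 0.0928
  π_B·L_B = 0.27 × 0.22 = 0.0594
  π_C·L_C = 0.41 × 0.26 = 0.1066
Marginal: 0.0928 + 0.0594 + 0.1066 = 0.2588
P(Topic B | the observation) ≈ 0.2295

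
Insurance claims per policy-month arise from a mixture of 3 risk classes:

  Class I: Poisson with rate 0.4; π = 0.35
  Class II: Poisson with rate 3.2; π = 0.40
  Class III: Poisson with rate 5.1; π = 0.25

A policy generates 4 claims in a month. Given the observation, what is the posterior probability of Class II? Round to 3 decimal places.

Posterior ∝ prior × likelihood, so P(k | x) ∝ π_k f_k(x); normalise over all components.
Component likelihoods at x = 4 claims:
  p_I = 0.000715008
  p_II = 0.178093
  p_III = 0.171857
Unnormalised posteriors:
  π_I·p_I = 0.35 × 0.000715008 = 0.000250253
  π_II·p_II = 0.40 × 0.178093 = 0.0712371
  π_III·p_III = 0.25 × 0.171857 = 0.0429643
Sum: 0.000250253 + 0.0712371 + 0.0429643 = 0.114452
So the posterior for Class II is 0.0712371 / 0.114452 ≈ 0.622.

0.622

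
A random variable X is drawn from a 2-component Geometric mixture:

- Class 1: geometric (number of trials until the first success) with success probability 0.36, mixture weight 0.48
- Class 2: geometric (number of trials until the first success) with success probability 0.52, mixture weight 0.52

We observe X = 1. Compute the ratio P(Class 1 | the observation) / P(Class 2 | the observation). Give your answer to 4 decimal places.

Only the two components matter; the odds are (w_i f_i(x)) / (w_j f_j(x)).
Geometric probabilities:
  p_1 = 0.36
  p_2 = 0.52
Posterior odds = (w_1·p_1) / (w_2·p_2) = (0.48·0.36) / (0.52·0.52) = 0.1728 / 0.2704 ≈ 0.6391

0.6391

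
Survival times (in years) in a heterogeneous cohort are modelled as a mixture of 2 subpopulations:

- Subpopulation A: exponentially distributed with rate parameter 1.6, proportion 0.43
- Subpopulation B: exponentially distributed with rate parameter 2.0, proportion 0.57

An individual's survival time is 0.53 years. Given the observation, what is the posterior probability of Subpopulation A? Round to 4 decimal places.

Apply Bayes' rule: the posterior for each component is proportional to its prior times its likelihood at x.
Exponential densities:
  L_A = 1.6·e^(−1.6·0.53) = 1.6·e^(−0.8480) = 0.685233
  L_B = 2.0·e^(−2.0·0.53) = 2.0·e^(−1.0600) = 0.692912
Unnormalised posteriors:
  π_A·L_A = 0.43 × 0.685233 = 0.29465
  π_B·L_B = 0.57 × 0.692912 = 0.39496
Sum: 0.29465 + 0.39496 = 0.68961
P(Subpopulation A | the observation) ≈ 0.4273

0.4273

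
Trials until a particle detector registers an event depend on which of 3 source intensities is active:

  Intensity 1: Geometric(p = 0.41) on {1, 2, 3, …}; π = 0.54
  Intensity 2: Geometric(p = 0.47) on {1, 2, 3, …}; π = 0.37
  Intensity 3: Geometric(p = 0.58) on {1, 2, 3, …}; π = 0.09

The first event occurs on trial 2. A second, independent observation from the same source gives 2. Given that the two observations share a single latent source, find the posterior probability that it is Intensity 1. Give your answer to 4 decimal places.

0.5275

P(component k | x) = P(Z=k)·f_k(x) / marginal(x), where marginal(x) = Σ_j P(Z=j)·f_j(x).
Since both observations come from the same component, the likelihood for component k is f_k(x₁)·f_k(x₂).
  f_1 = [0.41·(1−0.41)^1 = 0.41·0.59 = 0.2419] × [0.2419] = 0.0585156
  f_2 = [0.47·(1−0.47)^1 = 0.47·0.53 = 0.2491] × [0.2491] = 0.0620508
  f_3 = [0.58·(1−0.58)^1 = 0.58·0.42 = 0.2436] × [0.2436] = 0.059341
Weight by the priors:
  P(Z=1)·f_1 = 0.54 × 0.0585156 = 0.0315984
  P(Z=2)·f_2 = 0.37 × 0.0620508 = 0.0229588
  P(Z=3)·f_3 = 0.09 × 0.059341 = 0.00534069
Marginal: 0.0315984 + 0.0229588 + 0.00534069 = 0.0598979
Responsibility of Intensity 1: 0.0315984 / 0.0598979 ≈ 0.5275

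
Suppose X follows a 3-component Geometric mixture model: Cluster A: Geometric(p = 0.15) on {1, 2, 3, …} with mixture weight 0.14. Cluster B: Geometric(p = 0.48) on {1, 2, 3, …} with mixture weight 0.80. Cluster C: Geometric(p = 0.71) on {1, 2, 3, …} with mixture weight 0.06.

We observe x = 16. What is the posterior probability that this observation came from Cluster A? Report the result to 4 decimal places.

0.9886

Posterior ∝ prior × likelihood, so P(k | x) ∝ P(Z=k) f_k(x); normalise over all components.
Geometric probabilities:
  L_A = 0.0131031
  L_B = 2.6381e-05
  L_C = 6.12672e-09
Multiply by the mixture weights:
  P(Z=A)·L_A = 0.14 × 0.0131031 = 0.00183444
  P(Z=B)·L_B = 0.80 × 2.6381e-05 = 2.11048e-05
  P(Z=C)·L_C = 0.06 × 6.12672e-09 = 3.67603e-10
Denominator: 0.00183444 + 2.11048e-05 + 3.67603e-10 = 0.00185554
So the posterior for Cluster A is 0.00183444 / 0.00185554 ≈ 0.9886.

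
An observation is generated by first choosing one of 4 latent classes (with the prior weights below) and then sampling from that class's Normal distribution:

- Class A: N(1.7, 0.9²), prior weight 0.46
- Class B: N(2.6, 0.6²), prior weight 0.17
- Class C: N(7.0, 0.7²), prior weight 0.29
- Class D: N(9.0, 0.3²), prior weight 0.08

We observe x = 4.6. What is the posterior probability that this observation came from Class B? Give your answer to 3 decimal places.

0.215

P(component k | x) = P(Z=k)·f_k(x) / marginal(x), where marginal(x) = Σ_j P(Z=j)·f_j(x).
Evaluate each component's likelihood at the observed value:
  f_A = (1/(0.9·√(2π)))·exp(−(4.6−1.7)²/(2·0.9²)) = 0.443269·exp(-5.19136) = 0.00246655
  f_B = (1/(0.6·√(2π)))·exp(−(4.6−2.6)²/(2·0.6²)) = 0.664904·exp(-5.55556) = 0.00257046
  f_C = (1/(0.7·√(2π)))·exp(−(4.6−7.0)²/(2·0.7²)) = 0.569918·exp(-5.87755) = 0.0015967
  f_D = (1/(0.3·√(2π)))·exp(−(4.6−9.0)²/(2·0.3²)) = 1.329808·exp(-107.55556) = 2.58824e-47
Prior × likelihood for each component:
  P(Z=A)·f_A = 0.46 × 0.00246655 = 0.00113461
  P(Z=B)·f_B = 0.17 × 0.00257046 = 0.000436979
  P(Z=C)·f_C = 0.29 × 0.0015967 = 0.000463044
  P(Z=D)·f_D = 0.08 × 2.58824e-47 = 2.07059e-48
Normaliser: 0.00113461 + 0.000436979 + 0.000463044 + 2.07059e-48 = 0.00203463
P(Class B | the observation) ≈ 0.215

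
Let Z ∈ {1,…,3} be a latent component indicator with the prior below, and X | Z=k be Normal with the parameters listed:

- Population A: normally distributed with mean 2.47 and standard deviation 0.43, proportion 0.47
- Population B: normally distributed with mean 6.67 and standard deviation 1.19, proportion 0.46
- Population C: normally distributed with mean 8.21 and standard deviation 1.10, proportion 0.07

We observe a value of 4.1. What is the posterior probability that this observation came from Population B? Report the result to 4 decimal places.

By Bayes' theorem, P(k | x) = π_k f_k(x) / Σ_j π_j f_j(x).
Evaluate each component's likelihood at the observed value:
  L_A = (1/(0.43·√(2π)))·exp(−(4.1−2.47)²/(2·0.43²)) = 0.927773·exp(-7.18469) = 0.000703345
  L_B = (1/(1.19·√(2π)))·exp(−(4.1−6.67)²/(2·1.19²)) = 0.335246·exp(-2.33207) = 0.0325504
  L_C = (1/(1.10·√(2π)))·exp(−(4.1−8.21)²/(2·1.10²)) = 0.362675·exp(-6.98021) = 0.000337328
Prior × likelihood for each component:
  π_A·L_A = 0.47 × 0.000703345 = 0.000330572
  π_B·L_B = 0.46 × 0.0325504 = 0.0149732
  π_C·L_C = 0.07 × 0.000337328 = 2.36129e-05
Normaliser: 0.000330572 + 0.0149732 + 2.36129e-05 = 0.0153274
So the posterior for Population B is 0.0149732 / 0.0153274 ≈ 0.9769.

0.9769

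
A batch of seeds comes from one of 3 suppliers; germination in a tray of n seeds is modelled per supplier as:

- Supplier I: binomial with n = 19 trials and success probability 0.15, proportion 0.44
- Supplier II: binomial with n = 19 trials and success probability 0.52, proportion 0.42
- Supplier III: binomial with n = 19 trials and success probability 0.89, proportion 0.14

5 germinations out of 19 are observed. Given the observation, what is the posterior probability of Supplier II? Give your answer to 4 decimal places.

0.1381

Posterior ∝ prior × likelihood, so P(k | x) ∝ P(Z=k) f_k(x); normalise over all components.
Evaluate each component's likelihood at the observed value:
  p_I = 0.0907457
  p_II = 0.015237
  p_III = 2.46577e-10
Prior × likelihood for each component:
  P(Z=I)·p_I = 0.44 × 0.0907457 = 0.0399281
  P(Z=II)·p_II = 0.42 × 0.015237 = 0.00639953
  P(Z=III)·p_III = 0.14 × 2.46577e-10 = 3.45208e-11
Denominator: 0.0399281 + 0.00639953 + 3.45208e-11 = 0.0463277
P(Supplier II | the observation) = 0.00639953 / 0.0463277 ≈ 0.1381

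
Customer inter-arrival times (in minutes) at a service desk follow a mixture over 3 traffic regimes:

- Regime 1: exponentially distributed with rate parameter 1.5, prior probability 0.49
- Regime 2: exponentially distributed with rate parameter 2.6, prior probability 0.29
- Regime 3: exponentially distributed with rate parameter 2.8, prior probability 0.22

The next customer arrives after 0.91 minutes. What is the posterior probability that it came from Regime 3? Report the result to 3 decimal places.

P(component k | x) = P(Z=k)·f_k(x) / marginal(x), where marginal(x) = Σ_j P(Z=j)·f_j(x).
Evaluate each component's likelihood at the observed value:
  f_1 = 0.383071
  f_2 = 0.244024
  f_3 = 0.219066
Prior × likelihood for each component:
  P(Z=1)·f_1 = 0.49 × 0.383071 = 0.187705
  P(Z=2)·f_2 = 0.29 × 0.244024 = 0.070767
  P(Z=3)·f_3 = 0.22 × 0.219066 = 0.0481946
Normaliser: 0.187705 + 0.070767 + 0.0481946 = 0.306666
P(Regime 3 | x) ≈ 0.157

0.157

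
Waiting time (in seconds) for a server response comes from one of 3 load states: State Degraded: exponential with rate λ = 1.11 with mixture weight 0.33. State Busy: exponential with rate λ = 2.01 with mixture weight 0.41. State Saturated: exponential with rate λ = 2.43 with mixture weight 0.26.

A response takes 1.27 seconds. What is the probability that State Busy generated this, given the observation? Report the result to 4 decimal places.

Posterior ∝ prior × likelihood, so P(k | x) ∝ π_k f_k(x); normalise over all components.
Component likelihoods at x = 1.27 seconds:
  p_Degraded = 1.11·e^(−1.11·1.27) = 1.11·e^(−1.4097) = 0.27108
  p_Busy = 2.01·e^(−2.01·1.27) = 2.01·e^(−2.5527) = 0.156521
  p_Saturated = 2.43·e^(−2.43·1.27) = 2.43·e^(−3.0861) = 0.111002
Weight by the priors:
  π_Degraded·p_Degraded = 0.33 × 0.27108 = 0.0894565
  π_Busy·p_Busy = 0.41 × 0.156521 = 0.0641736
  π_Saturated·p_Saturated = 0.26 × 0.111002 = 0.0288605
Marginal: 0.0894565 + 0.0641736 + 0.0288605 = 0.182491
P(State Busy | the observation) ≈ 0.3517

0.3517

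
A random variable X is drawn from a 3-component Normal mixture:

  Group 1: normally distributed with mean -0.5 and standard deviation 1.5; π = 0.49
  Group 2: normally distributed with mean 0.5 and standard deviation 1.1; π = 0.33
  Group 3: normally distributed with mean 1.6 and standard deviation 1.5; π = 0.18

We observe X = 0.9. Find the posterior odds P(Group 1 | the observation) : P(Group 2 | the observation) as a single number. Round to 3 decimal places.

0.753

Since P(k|x) ∝ π_k f_k(x), the posterior odds are π_i f_i(x) / (π_j f_j(x)).
Component likelihoods at x = 0.9:
  p_1 = (1/(1.5·√(2π)))·exp(−(0.9−-0.5)²/(2·1.5²)) = 0.265962·exp(-0.43556) = 0.172052
  p_2 = (1/(1.1·√(2π)))·exp(−(0.9−0.5)²/(2·1.1²)) = 0.362675·exp(-0.06612) = 0.339472
  p_3 = (1/(1.5·√(2π)))·exp(−(0.9−1.6)²/(2·1.5²)) = 0.265962·exp(-0.10889) = 0.238522
Odds = (0.49/0.33) × (0.172052/0.339472) = 1.48485 × 0.506822 ≈ 0.753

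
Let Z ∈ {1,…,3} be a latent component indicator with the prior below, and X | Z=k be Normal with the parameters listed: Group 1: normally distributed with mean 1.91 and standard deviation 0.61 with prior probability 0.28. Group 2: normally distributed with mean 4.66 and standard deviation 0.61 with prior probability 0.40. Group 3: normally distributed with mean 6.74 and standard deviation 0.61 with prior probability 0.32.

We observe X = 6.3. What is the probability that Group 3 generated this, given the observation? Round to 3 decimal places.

0.958

Apply Bayes' rule: the posterior for each component is proportional to its prior times its likelihood at x.
Evaluate each component's likelihood at the observed value:
  f_1 = 3.7061e-12
  f_2 = 0.0176199
  f_3 = 0.504197
Weight by the priors:
  P(Z=1)·f_1 = 0.28 × 3.7061e-12 = 1.03771e-12
  P(Z=2)·f_2 = 0.40 × 0.0176199 = 0.00704797
  P(Z=3)·f_3 = 0.32 × 0.504197 = 0.161343
Normaliser: 1.03771e-12 + 0.00704797 + 0.161343 = 0.168391
So the posterior for Group 3 is 0.161343 / 0.168391 ≈ 0.958.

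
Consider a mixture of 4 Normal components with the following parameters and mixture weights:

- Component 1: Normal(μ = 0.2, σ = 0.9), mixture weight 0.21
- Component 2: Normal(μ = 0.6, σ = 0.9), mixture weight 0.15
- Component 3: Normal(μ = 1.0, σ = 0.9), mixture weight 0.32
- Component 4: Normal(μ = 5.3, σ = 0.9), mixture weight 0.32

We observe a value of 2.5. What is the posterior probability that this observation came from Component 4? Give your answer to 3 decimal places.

0.024

Apply Bayes' rule: the posterior for each component is proportional to its prior times its likelihood at x.
Component likelihoods at x = 2.5:
  L_1 = 0.0169242
  L_2 = 0.0477406
  L_3 = 0.11053
  L_4 = 0.00350668
Prior × likelihood for each component:
  w_1·L_1 = 0.21 × 0.0169242 = 0.00355408
  w_2·L_2 = 0.15 × 0.0477406 = 0.00716109
  w_3·L_3 = 0.32 × 0.11053 = 0.0353696
  w_4·L_4 = 0.32 × 0.00350668 = 0.00112214
Denominator: 0.00355408 + 0.00716109 + 0.0353696 + 0.00112214 = 0.047207
P(Component 4 | the observation) ≈ 0.024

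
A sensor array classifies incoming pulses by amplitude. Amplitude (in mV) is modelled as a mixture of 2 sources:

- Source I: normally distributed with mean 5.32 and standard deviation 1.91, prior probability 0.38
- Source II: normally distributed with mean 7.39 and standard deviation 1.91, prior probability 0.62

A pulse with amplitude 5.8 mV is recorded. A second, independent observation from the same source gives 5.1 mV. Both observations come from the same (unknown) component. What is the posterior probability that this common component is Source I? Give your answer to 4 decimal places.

By Bayes' theorem, P(k | x) = π_k f_k(x) / Σ_j π_j f_j(x).
Since both observations come from the same component, the likelihood for component k is f_k(x₁)·f_k(x₂).
  L_I = [0.202378] × [0.207489] = 0.0419912
  L_II = [0.147705] × [0.101796] = 0.0150358
Weight by the priors:
  π_I·L_I = 0.38 × 0.0419912 = 0.0159567
  π_II·L_II = 0.62 × 0.0150358 = 0.00932218
Normaliser: 0.0159567 + 0.00932218 = 0.0252788
P(Source I | data) = 0.0159567 / 0.0252788 ≈ 0.6312

0.6312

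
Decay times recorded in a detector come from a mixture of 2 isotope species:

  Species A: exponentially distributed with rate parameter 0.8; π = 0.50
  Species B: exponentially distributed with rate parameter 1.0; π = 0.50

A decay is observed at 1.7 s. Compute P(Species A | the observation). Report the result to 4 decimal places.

0.5292

Apply Bayes' rule: the posterior for each component is proportional to its prior times its likelihood at x.
Component likelihoods at x = 1.7 s:
  p_A = 0.8·e^(−0.8·1.7) = 0.8·e^(−1.3600) = 0.205329
  p_B = 1.0·e^(−1.0·1.7) = 1.0·e^(−1.7000) = 0.182684
Weight by the priors:
  P(Z=A)·p_A = 0.50 × 0.205329 = 0.102664
  P(Z=B)·p_B = 0.50 × 0.182684 = 0.0913418
Evidence: 0.102664 + 0.0913418 = 0.194006
So the posterior for Species A is 0.102664 / 0.194006 ≈ 0.5292.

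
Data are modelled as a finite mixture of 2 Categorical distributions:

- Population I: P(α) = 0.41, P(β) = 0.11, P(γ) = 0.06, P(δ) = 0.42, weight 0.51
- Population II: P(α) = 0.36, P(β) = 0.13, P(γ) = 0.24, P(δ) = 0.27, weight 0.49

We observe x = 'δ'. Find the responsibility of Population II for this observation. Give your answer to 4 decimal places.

0.3818

Posterior ∝ prior × likelihood, so P(k | x) ∝ P(Z=k) f_k(x); normalise over all components.
Evaluate each component's likelihood at the observed value:
  p_I = P(δ | comp) = 0.42
  p_II = P(δ | comp) = 0.27
Weight by the priors:
  P(Z=I)·p_I = 0.51 × 0.42 = 0.2142
  P(Z=II)·p_II = 0.49 × 0.27 = 0.1323
Marginal: 0.2142 + 0.1323 = 0.3465
P(Population II | 'δ') = 0.1323 / 0.3465 ≈ 0.3818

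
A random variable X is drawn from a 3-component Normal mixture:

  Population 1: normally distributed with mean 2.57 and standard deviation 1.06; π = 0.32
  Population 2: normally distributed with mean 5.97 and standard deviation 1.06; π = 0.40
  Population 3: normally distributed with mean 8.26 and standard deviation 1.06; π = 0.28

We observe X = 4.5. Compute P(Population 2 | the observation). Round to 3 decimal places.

0.713

Posterior ∝ prior × likelihood, so P(k | x) ∝ π_k f_k(x); normalise over all components.
Normal densities:
  p_1 = (1/(1.06·√(2π)))·exp(−(4.5−2.57)²/(2·1.06²)) = 0.376361·exp(-1.65757) = 0.0717347
  p_2 = (1/(1.06·√(2π)))·exp(−(4.5−5.97)²/(2·1.06²)) = 0.376361·exp(-0.96160) = 0.143876
  p_3 = (1/(1.06·√(2π)))·exp(−(4.5−8.26)²/(2·1.06²)) = 0.376361·exp(-6.29121) = 0.000697217
Weight by the priors:
  π_1·p_1 = 0.32 × 0.0717347 = 0.0229551
  π_2·p_2 = 0.40 × 0.143876 = 0.0575504
  π_3·p_3 = 0.28 × 0.000697217 = 0.000195221
Evidence: 0.0229551 + 0.0575504 + 0.000195221 = 0.0807007
P(Population 2 | the observation) ≈ 0.713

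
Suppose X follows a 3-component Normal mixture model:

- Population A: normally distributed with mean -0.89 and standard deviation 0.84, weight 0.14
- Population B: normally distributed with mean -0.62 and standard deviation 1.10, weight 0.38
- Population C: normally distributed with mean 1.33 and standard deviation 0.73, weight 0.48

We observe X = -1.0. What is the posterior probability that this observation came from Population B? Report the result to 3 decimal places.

Posterior ∝ prior × likelihood, so P(k | x) ∝ π_k f_k(x); normalise over all components.
Normal densities:
  L_A = (1/(0.84·√(2π)))·exp(−(-1.0−-0.89)²/(2·0.84²)) = 0.474931·exp(-0.00857) = 0.470877
  L_B = (1/(1.10·√(2π)))·exp(−(-1.0−-0.62)²/(2·1.10²)) = 0.362675·exp(-0.05967) = 0.341667
  L_C = (1/(0.73·√(2π)))·exp(−(-1.0−1.33)²/(2·0.73²)) = 0.546496·exp(-5.09373) = 0.0033528
Weight by the priors:
  π_A·L_A = 0.14 × 0.470877 = 0.0659227
  π_B·L_B = 0.38 × 0.341667 = 0.129834
  π_C·L_C = 0.48 × 0.0033528 = 0.00160934
Evidence: 0.0659227 + 0.129834 + 0.00160934 = 0.197366
Responsibility of Population B: 0.129834 / 0.197366 ≈ 0.658

0.658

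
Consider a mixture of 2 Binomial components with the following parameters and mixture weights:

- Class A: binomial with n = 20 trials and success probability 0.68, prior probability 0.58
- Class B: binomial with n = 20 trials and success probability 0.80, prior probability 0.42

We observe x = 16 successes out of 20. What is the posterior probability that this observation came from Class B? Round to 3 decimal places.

0.598

Apply Bayes' rule: the posterior for each component is proportional to its prior times its likelihood at x.
Evaluate each component's likelihood at the observed value:
  L_A = C(20,16)·0.68^16·0.32^4 = 4845·0.00208998·0.0104858 = 0.106178
  L_B = C(20,16)·0.80^16·0.20^4 = 4845·0.0281475·0.0016 = 0.218199
Weight by the priors:
  π_A·L_A = 0.58 × 0.106178 = 0.0615835
  π_B·L_B = 0.42 × 0.218199 = 0.0916437
Sum: 0.0615835 + 0.0916437 = 0.153227
Responsibility of Class B: 0.0916437 / 0.153227 ≈ 0.598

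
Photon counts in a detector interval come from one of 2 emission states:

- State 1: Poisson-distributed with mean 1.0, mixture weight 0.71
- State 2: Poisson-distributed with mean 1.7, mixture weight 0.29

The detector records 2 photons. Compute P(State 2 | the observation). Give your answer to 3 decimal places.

Posterior ∝ prior × likelihood, so P(k | x) ∝ w_k f_k(x); normalise over all components.
Poisson probabilities:
  p_1 = 0.18394
  p_2 = 0.263978
Weight by the priors:
  w_1·p_1 = 0.71 × 0.18394 = 0.130597
  w_2·p_2 = 0.29 × 0.263978 = 0.0765535
Denominator: 0.130597 + 0.0765535 = 0.207151
P(State 2 | the observation) ≈ 0.370

0.370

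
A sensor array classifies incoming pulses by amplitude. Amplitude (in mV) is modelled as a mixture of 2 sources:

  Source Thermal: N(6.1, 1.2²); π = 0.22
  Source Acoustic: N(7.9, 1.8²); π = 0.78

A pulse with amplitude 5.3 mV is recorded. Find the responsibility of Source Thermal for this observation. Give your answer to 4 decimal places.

Apply Bayes' rule: the posterior for each component is proportional to its prior times its likelihood at x.
Evaluate each component's likelihood at the observed value:
  f_Thermal = (1/(1.2·√(2π)))·exp(−(5.3−6.1)²/(2·1.2²)) = 0.332452·exp(-0.22222) = 0.266207
  f_Acoustic = (1/(1.8·√(2π)))·exp(−(5.3−7.9)²/(2·1.8²)) = 0.221635·exp(-1.04321) = 0.0780867
Prior × likelihood for each component:
  π_Thermal·f_Thermal = 0.22 × 0.266207 = 0.0585655
  π_Acoustic·f_Acoustic = 0.78 × 0.0780867 = 0.0609077
Normaliser: 0.0585655 + 0.0609077 = 0.119473
P(Source Thermal | data) ≈ 0.4902

0.4902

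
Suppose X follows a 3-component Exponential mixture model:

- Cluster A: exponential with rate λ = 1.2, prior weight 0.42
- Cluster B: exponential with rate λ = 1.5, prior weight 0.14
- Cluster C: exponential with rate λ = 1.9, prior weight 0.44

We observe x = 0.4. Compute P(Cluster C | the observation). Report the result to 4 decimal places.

0.4779

Posterior ∝ prior × likelihood, so P(k | x) ∝ P(Z=k) f_k(x); normalise over all components.
Exponential densities:
  f_A = 1.2·e^(−1.2·0.4) = 1.2·e^(−0.4800) = 0.74254
  f_B = 1.5·e^(−1.5·0.4) = 1.5·e^(−0.6000) = 0.823217
  f_C = 1.9·e^(−1.9·0.4) = 1.9·e^(−0.7600) = 0.888566
Unnormalised posteriors:
  P(Z=A)·f_A = 0.42 × 0.74254 = 0.311867
  P(Z=B)·f_B = 0.14 × 0.823217 = 0.11525
  P(Z=C)·f_C = 0.44 × 0.888566 = 0.390969
Evidence: 0.311867 + 0.11525 + 0.390969 = 0.818086
P(Cluster C | the observation) ≈ 0.4779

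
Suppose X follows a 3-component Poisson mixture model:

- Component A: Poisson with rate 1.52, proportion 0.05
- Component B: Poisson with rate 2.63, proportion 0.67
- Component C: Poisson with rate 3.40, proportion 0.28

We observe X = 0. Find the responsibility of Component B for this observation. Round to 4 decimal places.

0.7043

Apply Bayes' rule: the posterior for each component is proportional to its prior times its likelihood at x.
Evaluate each component's likelihood at the observed value:
  f_A = e^(−1.52)·1.52^0/0! = 0.218712
  f_B = e^(−2.63)·2.63^0/0! = 0.0720785
  f_C = e^(−3.40)·3.40^0/0! = 0.0333733
Multiply by the mixture weights:
  P(Z=A)·f_A = 0.05 × 0.218712 = 0.0109356
  P(Z=B)·f_B = 0.67 × 0.0720785 = 0.0482926
  P(Z=C)·f_C = 0.28 × 0.0333733 = 0.00934452
Sum: 0.0109356 + 0.0482926 + 0.00934452 = 0.0685727
P(Component B | data) ≈ 0.7043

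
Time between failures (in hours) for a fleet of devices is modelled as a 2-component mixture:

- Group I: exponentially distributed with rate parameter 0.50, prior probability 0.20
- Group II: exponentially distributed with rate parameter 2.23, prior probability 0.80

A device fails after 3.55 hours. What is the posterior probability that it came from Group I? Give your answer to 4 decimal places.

P(component k | x) = P(Z=k)·f_k(x) / marginal(x), where marginal(x) = Σ_j P(Z=j)·f_j(x).
Exponential densities:
  f_I = 0.50·e^(−0.50·3.55) = 0.50·e^(−1.7750) = 0.0847417
  f_II = 2.23·e^(−2.23·3.55) = 2.23·e^(−7.9165) = 0.000813229
Weight by the priors:
  P(Z=I)·f_I = 0.20 × 0.0847417 = 0.0169483
  P(Z=II)·f_II = 0.80 × 0.000813229 = 0.000650583
Sum: 0.0169483 + 0.000650583 = 0.0175989
P(Group I | the observation) ≈ 0.9630

0.9630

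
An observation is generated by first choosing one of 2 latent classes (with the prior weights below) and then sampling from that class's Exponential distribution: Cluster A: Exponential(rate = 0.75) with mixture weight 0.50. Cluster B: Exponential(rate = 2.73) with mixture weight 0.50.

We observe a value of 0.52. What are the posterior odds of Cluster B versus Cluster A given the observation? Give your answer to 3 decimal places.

Only the two components matter; the odds are (π_i f_i(x)) / (π_j f_j(x)).
Component likelihoods at x = 0.52:
  f_A = 0.75·e^(−0.75·0.52) = 0.75·e^(−0.3900) = 0.507793
  f_B = 2.73·e^(−2.73·0.52) = 2.73·e^(−1.4196) = 0.660143
Odds = (0.50/0.50) × (0.660143/0.507793) = 1 × 1.30003 ≈ 1.300

1.300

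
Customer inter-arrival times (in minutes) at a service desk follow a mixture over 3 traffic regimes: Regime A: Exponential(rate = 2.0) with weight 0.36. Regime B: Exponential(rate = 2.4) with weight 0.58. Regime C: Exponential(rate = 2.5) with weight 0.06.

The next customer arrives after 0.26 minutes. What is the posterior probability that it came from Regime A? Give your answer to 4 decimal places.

0.3418

P(component k | x) = P(Z=k)·f_k(x) / marginal(x), where marginal(x) = Σ_j P(Z=j)·f_j(x).
Component likelihoods at x = 0.26 minutes:
  f_A = 1.18904
  f_B = 1.28591
  f_C = 1.30511
Unnormalised posteriors:
  P(Z=A)·f_A = 0.36 × 1.18904 = 0.428055
  P(Z=B)·f_B = 0.58 × 1.28591 = 0.745829
  P(Z=C)·f_C = 0.06 × 1.30511 = 0.0783069
Denominator: 0.428055 + 0.745829 + 0.0783069 = 1.25219
P(Regime A | the observation) = 0.428055 / 1.25219 ≈ 0.3418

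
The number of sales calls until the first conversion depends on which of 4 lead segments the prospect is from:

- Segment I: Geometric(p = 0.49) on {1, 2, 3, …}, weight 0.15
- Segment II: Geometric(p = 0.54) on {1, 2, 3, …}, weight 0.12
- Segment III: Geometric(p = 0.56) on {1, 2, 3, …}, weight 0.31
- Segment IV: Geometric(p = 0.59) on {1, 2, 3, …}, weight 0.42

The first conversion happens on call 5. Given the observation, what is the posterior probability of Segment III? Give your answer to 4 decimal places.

0.3043

Apply Bayes' rule: the posterior for each component is proportional to its prior times its likelihood at x.
Geometric probabilities:
  p_I = 0.0331495
  p_II = 0.0241783
  p_III = 0.0209893
  p_IV = 0.016672
Multiply by the mixture weights:
  π_I·p_I = 0.15 × 0.0331495 = 0.00497242
  π_II·p_II = 0.12 × 0.0241783 = 0.00290139
  π_III·p_III = 0.31 × 0.0209893 = 0.00650669
  π_IV·p_IV = 0.42 × 0.016672 = 0.00700224
Normaliser: 0.00497242 + 0.00290139 + 0.00650669 + 0.00700224 = 0.0213827
So the posterior for Segment III is 0.00650669 / 0.0213827 ≈ 0.3043.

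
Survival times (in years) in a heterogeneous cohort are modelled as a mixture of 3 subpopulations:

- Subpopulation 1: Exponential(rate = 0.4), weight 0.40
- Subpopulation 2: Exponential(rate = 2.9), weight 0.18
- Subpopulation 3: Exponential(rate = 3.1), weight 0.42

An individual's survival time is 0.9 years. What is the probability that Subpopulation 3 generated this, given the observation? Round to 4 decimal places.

0.3477

Apply Bayes' rule: the posterior for each component is proportional to its prior times its likelihood at x.
Exponential densities:
  L_1 = 0.279071
  L_2 = 0.21325
  L_3 = 0.190406
Weight by the priors:
  π_1·L_1 = 0.40 × 0.279071 = 0.111628
  π_2·L_2 = 0.18 × 0.21325 = 0.038385
  π_3·L_3 = 0.42 × 0.190406 = 0.0799704
Sum: 0.111628 + 0.038385 + 0.0799704 = 0.229984
Responsibility of Subpopulation 3: 0.0799704 / 0.229984 ≈ 0.3477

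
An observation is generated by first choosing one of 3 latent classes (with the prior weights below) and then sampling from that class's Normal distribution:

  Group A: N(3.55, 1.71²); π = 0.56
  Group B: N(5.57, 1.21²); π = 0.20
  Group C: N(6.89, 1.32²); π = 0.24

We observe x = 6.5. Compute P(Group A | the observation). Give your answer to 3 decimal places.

0.199

Apply Bayes' rule: the posterior for each component is proportional to its prior times its likelihood at x.
Normal densities:
  p_A = 0.0526812
  p_B = 0.245385
  p_C = 0.289321
Multiply by the mixture weights:
  π_A·p_A = 0.56 × 0.0526812 = 0.0295015
  π_B·p_B = 0.20 × 0.245385 = 0.0490769
  π_C·p_C = 0.24 × 0.289321 = 0.0694371
Denominator: 0.0295015 + 0.0490769 + 0.0694371 = 0.148016
Responsibility of Group A: 0.0295015 / 0.148016 ≈ 0.199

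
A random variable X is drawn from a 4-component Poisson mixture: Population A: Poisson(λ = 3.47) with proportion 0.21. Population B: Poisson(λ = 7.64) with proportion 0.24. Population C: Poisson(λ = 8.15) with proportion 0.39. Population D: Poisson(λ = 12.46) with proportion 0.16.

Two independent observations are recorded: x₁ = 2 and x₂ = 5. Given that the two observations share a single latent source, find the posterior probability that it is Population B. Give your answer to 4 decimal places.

The responsibility of component k is π_k f_k(x) divided by Σ_j π_j f_j(x).
Since both observations come from the same component, the likelihood for component k is f_k(x₁)·f_k(x₂).
  f_A = [0.187339] × [0.130456] = 0.0244394
  f_B = [0.0140329] × [0.104298] = 0.0014636
  f_C = [0.00958926] × [0.0865181] = 0.000829644
  f_D = [0.00030109] × [0.00970733] = 2.92278e-06
Prior × likelihood for each component:
  π_A·f_A = 0.21 × 0.0244394 = 0.00513228
  π_B·f_B = 0.24 × 0.0014636 = 0.000351264
  π_C·f_C = 0.39 × 0.000829644 = 0.000323561
  π_D·f_D = 0.16 × 2.92278e-06 = 4.67645e-07
Evidence: 0.00513228 + 0.000351264 + 0.000323561 + 4.67645e-07 = 0.00580758
Responsibility of Population B: 0.000351264 / 0.00580758 ≈ 0.0605

0.0605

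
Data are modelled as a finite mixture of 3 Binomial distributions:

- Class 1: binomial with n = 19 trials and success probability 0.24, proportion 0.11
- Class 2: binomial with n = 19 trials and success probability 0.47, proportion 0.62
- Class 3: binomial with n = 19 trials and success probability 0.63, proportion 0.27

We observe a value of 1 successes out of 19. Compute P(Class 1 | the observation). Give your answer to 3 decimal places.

P(component k | x) = P(Z=k)·f_k(x) / marginal(x), where marginal(x) = Σ_j P(Z=j)·f_j(x).
Binomial probabilities:
  p_1 = 0.0326294
  p_2 = 9.72338e-05
  p_3 = 2.02174e-07
Multiply by the mixture weights:
  P(Z=1)·p_1 = 0.11 × 0.0326294 = 0.00358924
  P(Z=2)·p_2 = 0.62 × 9.72338e-05 = 6.02849e-05
  P(Z=3)·p_3 = 0.27 × 2.02174e-07 = 5.4587e-08
Marginal: 0.00358924 + 6.02849e-05 + 5.4587e-08 = 0.00364958
P(Class 1 | x) ≈ 0.983

0.983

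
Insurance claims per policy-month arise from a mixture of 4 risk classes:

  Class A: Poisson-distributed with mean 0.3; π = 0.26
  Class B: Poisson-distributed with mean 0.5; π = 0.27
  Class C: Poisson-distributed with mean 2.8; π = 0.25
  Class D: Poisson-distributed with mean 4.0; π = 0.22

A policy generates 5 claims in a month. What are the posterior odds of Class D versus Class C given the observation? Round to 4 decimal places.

1.5770

Since P(k|x) ∝ π_k f_k(x), the posterior odds are π_i f_i(x) / (π_j f_j(x)).
Component likelihoods at x = 5 claims:
  f_A = 1.50016e-05
  f_B = 0.000157951
  f_C = 0.0872136
  f_D = 0.156293
Posterior odds = (π_D·f_D) / (π_C·f_C) = (0.22·0.156293) / (0.25·0.0872136) = 0.0343846 / 0.0218034 ≈ 1.5770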